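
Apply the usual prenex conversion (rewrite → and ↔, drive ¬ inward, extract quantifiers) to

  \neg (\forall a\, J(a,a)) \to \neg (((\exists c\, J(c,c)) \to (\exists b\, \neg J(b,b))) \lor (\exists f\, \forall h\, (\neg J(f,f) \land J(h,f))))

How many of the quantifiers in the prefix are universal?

Eliminate → and ↔ using ¬ and ∨.
  \neg \neg (\forall a\, J(a,a)) \lor \neg (\neg (\exists c\, J(c,c)) \lor (\exists b\, \neg J(b,b)) \lor (\exists f\, \forall h\, (\neg J(f,f) \land J(h,f))))
Push ¬ through the quantifiers and connectives to reach negation normal form:
  (\forall a\, J(a,a)) \lor (\exists c\, J(c,c)) \land (\forall b\, J(b,b)) \land (\forall f\, \exists h\, (J(f,f) \lor \neg J(h,f)))
Extract every quantifier outward, since the variables are now distinct and don't occur free across branches:
  \forall a\, \exists c\, \forall b\, \forall f\, \exists h\, (J(a,a) \lor J(c,c) \land J(b,b) \land (J(f,f) \lor \neg J(h,f)))
The prefix is \forall a \exists c \forall b \forall f \exists h: 3 universal, 2 existential.

3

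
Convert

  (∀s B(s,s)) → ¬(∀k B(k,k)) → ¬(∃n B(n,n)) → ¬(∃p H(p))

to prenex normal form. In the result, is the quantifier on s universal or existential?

First replace A → B with ¬A ∨ B.
  ¬(∀s B(s,s)) ∨ ¬¬(∀k B(k,k)) ∨ ¬¬(∃n B(n,n)) ∨ ¬(∃p H(p))
Drive negations inward (¬∀x A ≡ ∃x ¬A, ¬∃x A ≡ ∀x ¬A, De Morgan for ∧/∨):
  (∃s ¬B(s,s)) ∨ (∀k B(k,k)) ∨ (∃n B(n,n)) ∨ (∀p ¬H(p))
All bound variables are already distinct, so no renaming is needed.
Finally move all quantifiers to the prefix:
  ∃s ∀k ∃n ∀p (¬B(s,s) ∨ B(k,k) ∨ B(n,n) ∨ ¬H(p))
The quantifier ∀s sits under an odd number of negations (counting the antecedent side of each →), so it flips to ∃s.

existential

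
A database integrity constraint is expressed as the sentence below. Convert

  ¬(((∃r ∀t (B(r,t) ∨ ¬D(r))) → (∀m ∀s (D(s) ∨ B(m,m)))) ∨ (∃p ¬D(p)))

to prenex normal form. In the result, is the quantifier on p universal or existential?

universal

First replace A → B with ¬A ∨ B.
  ¬(¬(∃r ∀t (B(r,t) ∨ ¬D(r))) ∨ (∀m ∀s (D(s) ∨ B(m,m))) ∨ (∃p ¬D(p)))
Push ¬ through the quantifiers and connectives to reach negation normal form:
  (∃r ∀t (B(r,t) ∨ ¬D(r))) ∧ (∃m ∃s (¬D(s) ∧ ¬B(m,m))) ∧ (∀p D(p))
All bound variables are already distinct, so no renaming is needed.
Extract every quantifier outward, since the variables are now distinct and don't occur free across branches:
  ∃r ∀t ∃m ∃s ∀p ((B(r,t) ∨ ¬D(r)) ∧ ¬D(s) ∧ ¬B(m,m) ∧ D(p))
The quantifier ∃p sits under an odd number of negations (counting the antecedent side of each →), so it flips to ∀p.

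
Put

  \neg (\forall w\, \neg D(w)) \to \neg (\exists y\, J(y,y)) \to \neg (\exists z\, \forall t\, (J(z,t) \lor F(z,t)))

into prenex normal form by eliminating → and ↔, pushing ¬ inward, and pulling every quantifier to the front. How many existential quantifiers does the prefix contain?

Eliminate → and ↔ using ¬ and ∨.
  \neg \neg (\forall w\, \neg D(w)) \lor \neg \neg (\exists y\, J(y,y)) \lor \neg (\exists z\, \forall t\, (J(z,t) \lor F(z,t)))
Push ¬ through the quantifiers and connectives to reach negation normal form:
  (\forall w\, \neg D(w)) \lor (\exists y\, J(y,y)) \lor (\forall z\, \exists t\, (\neg J(z,t) \land \neg F(z,t)))
Pull the quantifiers to the front (each side's bound variable is not free in the other side):
  \forall w\, \exists y\, \forall z\, \exists t\, (\neg D(w) \lor J(y,y) \lor \neg J(z,t) \land \neg F(z,t))
The prefix is \forall w \exists y \forall z \exists t: 2 universal, 2 existential.

2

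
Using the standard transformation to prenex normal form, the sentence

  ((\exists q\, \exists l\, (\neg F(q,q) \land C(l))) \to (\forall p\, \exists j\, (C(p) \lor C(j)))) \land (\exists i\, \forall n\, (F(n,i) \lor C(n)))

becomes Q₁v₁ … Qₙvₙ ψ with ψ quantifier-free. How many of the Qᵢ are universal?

4

First replace A → B with ¬A ∨ B.
  (\neg (\exists q\, \exists l\, (\neg F(q,q) \land C(l))) \lor (\forall p\, \exists j\, (C(p) \lor C(j)))) \land (\exists i\, \forall n\, (F(n,i) \lor C(n)))
Move each ¬ inward, flipping quantifiers it crosses:
  ((\forall q\, \forall l\, (F(q,q) \lor \neg C(l))) \lor (\forall p\, \exists j\, (C(p) \lor C(j)))) \land (\exists i\, \forall n\, (F(n,i) \lor C(n)))
Pull the quantifiers to the front (each side's bound variable is not free in the other side):
  \forall q\, \forall l\, \forall p\, \exists j\, \exists i\, \forall n\, ((F(q,q) \lor \neg C(l) \lor C(p) \lor C(j)) \land (F(n,i) \lor C(n)))
The prefix is \forall q \forall l \forall p \exists j \exists i \forall n: 4 universal, 2 existential.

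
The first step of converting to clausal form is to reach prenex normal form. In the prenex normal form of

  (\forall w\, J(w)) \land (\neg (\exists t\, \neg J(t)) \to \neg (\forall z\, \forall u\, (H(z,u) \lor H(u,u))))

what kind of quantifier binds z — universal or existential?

Eliminate → and ↔ using ¬ and ∨.
  (\forall w\, J(w)) \land (\neg \neg (\exists t\, \neg J(t)) \lor \neg (\forall z\, \forall u\, (H(z,u) \lor H(u,u))))
Drive negations inward (¬∀x A ≡ ∃x ¬A, ¬∃x A ≡ ∀x ¬A, De Morgan for ∧/∨):
  (\forall w\, J(w)) \land ((\exists t\, \neg J(t)) \lor (\exists z\, \exists u\, (\neg H(z,u) \land \neg H(u,u))))
Pull the quantifiers to the front (each side's bound variable is not free in the other side):
  \forall w\, \exists t\, \exists z\, \exists u\, (J(w) \land (\neg J(t) \lor \neg H(z,u) \land \neg H(u,u)))
The quantifier \forall z sits under an odd number of negations (counting the antecedent side of each →), so it flips to \exists z.

existential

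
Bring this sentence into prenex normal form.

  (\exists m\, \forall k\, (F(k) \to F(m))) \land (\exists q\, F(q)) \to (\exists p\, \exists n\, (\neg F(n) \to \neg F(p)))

Rewrite implications/biconditionals: A → B as ¬A ∨ B.
  \neg ((\exists m\, \forall k\, (\neg F(k) \lor F(m))) \land (\exists q\, F(q))) \lor (\exists p\, \exists n\, (\neg \neg F(n) \lor \neg F(p)))
Drive negations inward (¬∀x A ≡ ∃x ¬A, ¬∃x A ≡ ∀x ¬A, De Morgan for ∧/∨):
  (\forall m\, \exists k\, (F(k) \land \neg F(m))) \lor (\forall q\, \neg F(q)) \lor (\exists p\, \exists n\, (F(n) \lor \neg F(p)))
Finally move all quantifiers to the prefix:
  \forall m\, \exists k\, \forall q\, \exists p\, \exists n\, (F(k) \land \neg F(m) \lor \neg F(q) \lor F(n) \lor \neg F(p))

\forall m\, \exists k\, \forall q\, \exists p\, \exists n\, (F(k) \land \neg F(m) \lor \neg F(q) \lor F(n) \lor \neg F(p))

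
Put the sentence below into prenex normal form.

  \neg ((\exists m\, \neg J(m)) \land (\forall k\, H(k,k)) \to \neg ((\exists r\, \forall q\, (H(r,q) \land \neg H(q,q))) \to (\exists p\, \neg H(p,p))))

Rewrite implications/biconditionals: A → B as ¬A ∨ B.
  \neg (\neg ((\exists m\, \neg J(m)) \land (\forall k\, H(k,k))) \lor \neg (\neg (\exists r\, \forall q\, (H(r,q) \land \neg H(q,q))) \lor (\exists p\, \neg H(p,p))))
Move each ¬ inward, flipping quantifiers it crosses:
  (\exists m\, \neg J(m)) \land (\forall k\, H(k,k)) \land ((\forall r\, \exists q\, (\neg H(r,q) \lor H(q,q))) \lor (\exists p\, \neg H(p,p)))
Pull the quantifiers to the front (each side's bound variable is not free in the other side):
  \exists m\, \forall k\, \forall r\, \exists q\, \exists p\, (\neg J(m) \land H(k,k) \land (\neg H(r,q) \lor H(q,q) \lor \neg H(p,p)))

\exists m\, \forall k\, \forall r\, \exists q\, \exists p\, (\neg J(m) \land H(k,k) \land (\neg H(r,q) \lor H(q,q) \lor \neg H(p,p)))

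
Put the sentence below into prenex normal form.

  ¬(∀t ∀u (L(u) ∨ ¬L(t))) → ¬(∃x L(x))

Rewrite implications/biconditionals: A → B as ¬A ∨ B.
  ¬¬(∀t ∀u (L(u) ∨ ¬L(t))) ∨ ¬(∃x L(x))
Move each ¬ inward, flipping quantifiers it crosses:
  (∀t ∀u (L(u) ∨ ¬L(t))) ∨ (∀x ¬L(x))
All bound variables are already distinct, so no renaming is needed.
Finally move all quantifiers to the prefix:
  ∀t ∀u ∀x (L(u) ∨ ¬L(t) ∨ ¬L(x))

∀t ∀u ∀x (L(u) ∨ ¬L(t) ∨ ¬L(x))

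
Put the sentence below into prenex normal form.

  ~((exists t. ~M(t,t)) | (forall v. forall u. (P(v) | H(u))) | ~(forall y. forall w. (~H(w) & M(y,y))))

Push ¬ through the quantifiers and connectives to reach negation normal form:
  (forall t. M(t,t)) & (exists v. exists u. (~P(v) & ~H(u))) & (forall y. forall w. (~H(w) & M(y,y)))
Pull the quantifiers to the front (each side's bound variable is not free in the other side):
  forall t. exists v. exists u. forall y. forall w. (M(t,t) & ~P(v) & ~H(u) & ~H(w) & M(y,y))

forall t. exists v. exists u. forall y. forall w. (M(t,t) & ~P(v) & ~H(u) & ~H(w) & M(y,y))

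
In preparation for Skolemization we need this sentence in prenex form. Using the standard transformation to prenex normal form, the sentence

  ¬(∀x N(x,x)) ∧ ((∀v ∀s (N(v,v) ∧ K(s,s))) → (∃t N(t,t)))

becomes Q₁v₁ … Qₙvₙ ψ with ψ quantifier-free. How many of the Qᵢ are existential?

4

Eliminate → and ↔ using ¬ and ∨.
  ¬(∀x N(x,x)) ∧ (¬(∀v ∀s (N(v,v) ∧ K(s,s))) ∨ (∃t N(t,t)))
Drive negations inward (¬∀x A ≡ ∃x ¬A, ¬∃x A ≡ ∀x ¬A, De Morgan for ∧/∨):
  (∃x ¬N(x,x)) ∧ ((∃v ∃s (¬N(v,v) ∨ ¬K(s,s))) ∨ (∃t N(t,t)))
All bound variables are already distinct, so no renaming is needed.
Extract every quantifier outward, since the variables are now distinct and don't occur free across branches:
  ∃x ∃v ∃s ∃t (¬N(x,x) ∧ (¬N(v,v) ∨ ¬K(s,s) ∨ N(t,t)))
The prefix is ∃x ∃v ∃s ∃t: 0 universal, 4 existential.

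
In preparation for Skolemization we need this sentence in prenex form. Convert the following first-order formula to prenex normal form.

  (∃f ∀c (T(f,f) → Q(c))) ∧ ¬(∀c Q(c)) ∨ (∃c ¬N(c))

∃f ∀c ∃u ∃y1 ((¬T(f,f) ∨ Q(c)) ∧ ¬Q(u) ∨ ¬N(y1))

Eliminate → and ↔ using ¬ and ∨.
  (∃f ∀c (¬T(f,f) ∨ Q(c))) ∧ ¬(∀c Q(c)) ∨ (∃c ¬N(c))
Move each ¬ inward, flipping quantifiers it crosses:
  (∃f ∀c (¬T(f,f) ∨ Q(c))) ∧ (∃c ¬Q(c)) ∨ (∃c ¬N(c))
Give each quantifier a distinct variable: c↦u, c↦y1.
  (∃f ∀c (¬T(f,f) ∨ Q(c))) ∧ (∃u ¬Q(u)) ∨ (∃y1 ¬N(y1))
Finally move all quantifiers to the prefix:
  ∃f ∀c ∃u ∃y1 ((¬T(f,f) ∨ Q(c)) ∧ ¬Q(u) ∨ ¬N(y1))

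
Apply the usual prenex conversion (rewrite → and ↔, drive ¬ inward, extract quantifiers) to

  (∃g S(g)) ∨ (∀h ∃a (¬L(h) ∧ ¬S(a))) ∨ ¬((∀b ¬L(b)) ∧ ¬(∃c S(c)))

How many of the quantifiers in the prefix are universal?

Push ¬ through the quantifiers and connectives to reach negation normal form:
  (∃g S(g)) ∨ (∀h ∃a (¬L(h) ∧ ¬S(a))) ∨ (∃b L(b)) ∨ (∃c S(c))
All bound variables are already distinct, so no renaming is needed.
Pull the quantifiers to the front (each side's bound variable is not free in the other side):
  ∃g ∀h ∃a ∃b ∃c (S(g) ∨ ¬L(h) ∧ ¬S(a) ∨ L(b) ∨ S(c))
The prefix is ∃g ∀h ∃a ∃b ∃c: 1 universal, 4 existential.

1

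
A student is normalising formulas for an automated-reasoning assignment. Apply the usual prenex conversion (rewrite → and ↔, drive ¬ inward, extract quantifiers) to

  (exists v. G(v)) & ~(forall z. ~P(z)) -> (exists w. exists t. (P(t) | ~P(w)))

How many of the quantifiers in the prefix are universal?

Eliminate → and ↔ using ¬ and ∨.
  ~((exists v. G(v)) & ~(forall z. ~P(z))) | (exists w. exists t. (P(t) | ~P(w)))
Push ¬ through the quantifiers and connectives to reach negation normal form:
  (forall v. ~G(v)) | (forall z. ~P(z)) | (exists w. exists t. (P(t) | ~P(w)))
All bound variables are already distinct, so no renaming is needed.
Pull the quantifiers to the front (each side's bound variable is not free in the other side):
  forall v. forall z. exists w. exists t. (~G(v) | ~P(z) | P(t) | ~P(w))
The prefix is forall v forall z exists w exists t: 2 universal, 2 existential.

2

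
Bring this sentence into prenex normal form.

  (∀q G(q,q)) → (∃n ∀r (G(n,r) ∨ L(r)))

∃q ∃n ∀r (¬G(q,q) ∨ G(n,r) ∨ L(r))

Rewrite implications/biconditionals: A → B as ¬A ∨ B.
  ¬(∀q G(q,q)) ∨ (∃n ∀r (G(n,r) ∨ L(r)))
Drive negations inward (¬∀x A ≡ ∃x ¬A, ¬∃x A ≡ ∀x ¬A, De Morgan for ∧/∨):
  (∃q ¬G(q,q)) ∨ (∃n ∀r (G(n,r) ∨ L(r)))
Pull the quantifiers to the front (each side's bound variable is not free in the other side):
  ∃q ∃n ∀r (¬G(q,q) ∨ G(n,r) ∨ L(r))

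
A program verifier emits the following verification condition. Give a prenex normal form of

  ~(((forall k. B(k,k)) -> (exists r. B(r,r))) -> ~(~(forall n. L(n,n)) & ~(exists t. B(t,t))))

Rewrite implications/biconditionals: A → B as ¬A ∨ B.
  ~(~(~(forall k. B(k,k)) | (exists r. B(r,r))) | ~(~(forall n. L(n,n)) & ~(exists t. B(t,t))))
Push ¬ through the quantifiers and connectives to reach negation normal form:
  ((exists k. ~B(k,k)) | (exists r. B(r,r))) & (exists n. ~L(n,n)) & (forall t. ~B(t,t))
All bound variables are already distinct, so no renaming is needed.
Finally move all quantifiers to the prefix:
  exists k. exists r. exists n. forall t. ((~B(k,k) | B(r,r)) & ~L(n,n) & ~B(t,t))

exists k. exists r. exists n. forall t. ((~B(k,k) | B(r,r)) & ~L(n,n) & ~B(t,t))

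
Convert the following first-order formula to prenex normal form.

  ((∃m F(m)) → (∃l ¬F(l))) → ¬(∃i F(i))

First replace A → B with ¬A ∨ B.
  ¬(¬(∃m F(m)) ∨ (∃l ¬F(l))) ∨ ¬(∃i F(i))
Drive negations inward (¬∀x A ≡ ∃x ¬A, ¬∃x A ≡ ∀x ¬A, De Morgan for ∧/∨):
  (∃m F(m)) ∧ (∀l F(l)) ∨ (∀i ¬F(i))
All bound variables are already distinct, so no renaming is needed.
Finally move all quantifiers to the prefix:
  ∃m ∀l ∀i (F(m) ∧ F(l) ∨ ¬F(i))

∃m ∀l ∀i (F(m) ∧ F(l) ∨ ¬F(i))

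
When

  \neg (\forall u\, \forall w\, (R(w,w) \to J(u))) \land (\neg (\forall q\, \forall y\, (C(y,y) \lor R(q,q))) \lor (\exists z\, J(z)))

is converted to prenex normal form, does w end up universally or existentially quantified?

existential

Rewrite implications/biconditionals: A → B as ¬A ∨ B.
  \neg (\forall u\, \forall w\, (\neg R(w,w) \lor J(u))) \land (\neg (\forall q\, \forall y\, (C(y,y) \lor R(q,q))) \lor (\exists z\, J(z)))
Drive negations inward (¬∀x A ≡ ∃x ¬A, ¬∃x A ≡ ∀x ¬A, De Morgan for ∧/∨):
  (\exists u\, \exists w\, (R(w,w) \land \neg J(u))) \land ((\exists q\, \exists y\, (\neg C(y,y) \land \neg R(q,q))) \lor (\exists z\, J(z)))
All bound variables are already distinct, so no renaming is needed.
Finally move all quantifiers to the prefix:
  \exists u\, \exists w\, \exists q\, \exists y\, \exists z\, (R(w,w) \land \neg J(u) \land (\neg C(y,y) \land \neg R(q,q) \lor J(z)))
The quantifier \forall w sits under an odd number of negations (counting the antecedent side of each →), so it flips to \exists w.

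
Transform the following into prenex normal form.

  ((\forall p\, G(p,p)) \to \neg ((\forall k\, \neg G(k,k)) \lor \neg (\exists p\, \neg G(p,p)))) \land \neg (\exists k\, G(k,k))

\exists p\, \exists k\, \exists x\, \forall z\, ((\neg G(p,p) \lor G(k,k) \land \neg G(x,x)) \land \neg G(z,z))

First replace A → B with ¬A ∨ B.
  (\neg (\forall p\, G(p,p)) \lor \neg ((\forall k\, \neg G(k,k)) \lor \neg (\exists p\, \neg G(p,p)))) \land \neg (\exists k\, G(k,k))
Move each ¬ inward, flipping quantifiers it crosses:
  ((\exists p\, \neg G(p,p)) \lor (\exists k\, G(k,k)) \land (\exists p\, \neg G(p,p))) \land (\forall k\, \neg G(k,k))
Give each quantifier a distinct variable: p↦x, k↦z.
  ((\exists p\, \neg G(p,p)) \lor (\exists k\, G(k,k)) \land (\exists x\, \neg G(x,x))) \land (\forall z\, \neg G(z,z))
Extract every quantifier outward, since the variables are now distinct and don't occur free across branches:
  \exists p\, \exists k\, \exists x\, \forall z\, ((\neg G(p,p) \lor G(k,k) \land \neg G(x,x)) \land \neg G(z,z))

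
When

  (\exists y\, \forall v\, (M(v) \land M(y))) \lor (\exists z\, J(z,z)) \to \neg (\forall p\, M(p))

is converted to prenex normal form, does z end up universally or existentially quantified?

universal

Eliminate → and ↔ using ¬ and ∨.
  \neg ((\exists y\, \forall v\, (M(v) \land M(y))) \lor (\exists z\, J(z,z))) \lor \neg (\forall p\, M(p))
Move each ¬ inward, flipping quantifiers it crosses:
  (\forall y\, \exists v\, (\neg M(v) \lor \neg M(y))) \land (\forall z\, \neg J(z,z)) \lor (\exists p\, \neg M(p))
Finally move all quantifiers to the prefix:
  \forall y\, \exists v\, \forall z\, \exists p\, ((\neg M(v) \lor \neg M(y)) \land \neg J(z,z) \lor \neg M(p))
The quantifier \exists z sits under an odd number of negations (counting the antecedent side of each →), so it flips to \forall z.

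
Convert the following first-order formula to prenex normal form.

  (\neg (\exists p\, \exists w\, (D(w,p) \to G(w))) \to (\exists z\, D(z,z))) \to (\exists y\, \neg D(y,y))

Rewrite implications/biconditionals: A → B as ¬A ∨ B.
  \neg (\neg \neg (\exists p\, \exists w\, (\neg D(w,p) \lor G(w))) \lor (\exists z\, D(z,z))) \lor (\exists y\, \neg D(y,y))
Drive negations inward (¬∀x A ≡ ∃x ¬A, ¬∃x A ≡ ∀x ¬A, De Morgan for ∧/∨):
  (\forall p\, \forall w\, (D(w,p) \land \neg G(w))) \land (\forall z\, \neg D(z,z)) \lor (\exists y\, \neg D(y,y))
All bound variables are already distinct, so no renaming is needed.
Pull the quantifiers to the front (each side's bound variable is not free in the other side):
  \forall p\, \forall w\, \forall z\, \exists y\, (D(w,p) \land \neg G(w) \land \neg D(z,z) \lor \neg D(y,y))

\forall p\, \forall w\, \forall z\, \exists y\, (D(w,p) \land \neg G(w) \land \neg D(z,z) \lor \neg D(y,y))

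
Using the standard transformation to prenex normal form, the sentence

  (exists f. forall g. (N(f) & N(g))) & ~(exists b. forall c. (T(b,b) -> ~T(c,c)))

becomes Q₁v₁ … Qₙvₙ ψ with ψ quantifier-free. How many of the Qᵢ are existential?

2

First replace A → B with ¬A ∨ B.
  (exists f. forall g. (N(f) & N(g))) & ~(exists b. forall c. (~T(b,b) | ~T(c,c)))
Move each ¬ inward, flipping quantifiers it crosses:
  (exists f. forall g. (N(f) & N(g))) & (forall b. exists c. (T(b,b) & T(c,c)))
Finally move all quantifiers to the prefix:
  exists f. forall g. forall b. exists c. (N(f) & N(g) & T(b,b) & T(c,c))
The prefix is exists f forall g forall b exists c: 2 universal, 2 existential.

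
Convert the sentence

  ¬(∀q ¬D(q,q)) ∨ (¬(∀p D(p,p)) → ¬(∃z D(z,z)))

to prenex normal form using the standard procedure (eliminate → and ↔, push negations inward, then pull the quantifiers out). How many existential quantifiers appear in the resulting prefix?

1

Rewrite implications/biconditionals: A → B as ¬A ∨ B.
  ¬(∀q ¬D(q,q)) ∨ ¬¬(∀p D(p,p)) ∨ ¬(∃z D(z,z))
Push ¬ through the quantifiers and connectives to reach negation normal form:
  (∃q D(q,q)) ∨ (∀p D(p,p)) ∨ (∀z ¬D(z,z))
All bound variables are already distinct, so no renaming is needed.
Finally move all quantifiers to the prefix:
  ∃q ∀p ∀z (D(q,q) ∨ D(p,p) ∨ ¬D(z,z))
The prefix is ∃q ∀p ∀z: 2 universal, 1 existential.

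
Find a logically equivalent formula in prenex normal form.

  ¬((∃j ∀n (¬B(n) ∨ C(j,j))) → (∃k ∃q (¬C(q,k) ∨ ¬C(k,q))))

∃j ∀n ∀k ∀q ((¬B(n) ∨ C(j,j)) ∧ C(q,k) ∧ C(k,q))

First replace A → B with ¬A ∨ B.
  ¬(¬(∃j ∀n (¬B(n) ∨ C(j,j))) ∨ (∃k ∃q (¬C(q,k) ∨ ¬C(k,q))))
Push ¬ through the quantifiers and connectives to reach negation normal form:
  (∃j ∀n (¬B(n) ∨ C(j,j))) ∧ (∀k ∀q (C(q,k) ∧ C(k,q)))
Finally move all quantifiers to the prefix:
  ∃j ∀n ∀k ∀q ((¬B(n) ∨ C(j,j)) ∧ C(q,k) ∧ C(k,q))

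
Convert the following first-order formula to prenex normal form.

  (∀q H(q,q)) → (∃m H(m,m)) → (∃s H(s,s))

Rewrite implications/biconditionals: A → B as ¬A ∨ B.
  ¬(∀q H(q,q)) ∨ ¬(∃m H(m,m)) ∨ (∃s H(s,s))
Push ¬ through the quantifiers and connectives to reach negation normal form:
  (∃q ¬H(q,q)) ∨ (∀m ¬H(m,m)) ∨ (∃s H(s,s))
Pull the quantifiers to the front (each side's bound variable is not free in the other side):
  ∃q ∀m ∃s (¬H(q,q) ∨ ¬H(m,m) ∨ H(s,s))

∃q ∀m ∃s (¬H(q,q) ∨ ¬H(m,m) ∨ H(s,s))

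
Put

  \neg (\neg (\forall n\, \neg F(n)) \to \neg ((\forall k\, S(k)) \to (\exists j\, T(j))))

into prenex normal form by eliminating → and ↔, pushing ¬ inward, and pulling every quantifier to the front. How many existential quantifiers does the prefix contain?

3

Eliminate → and ↔ using ¬ and ∨.
  \neg (\neg \neg (\forall n\, \neg F(n)) \lor \neg (\neg (\forall k\, S(k)) \lor (\exists j\, T(j))))
Move each ¬ inward, flipping quantifiers it crosses:
  (\exists n\, F(n)) \land ((\exists k\, \neg S(k)) \lor (\exists j\, T(j)))
All bound variables are already distinct, so no renaming is needed.
Extract every quantifier outward, since the variables are now distinct and don't occur free across branches:
  \exists n\, \exists k\, \exists j\, (F(n) \land (\neg S(k) \lor T(j)))
The prefix is \exists n \exists k \exists j: 0 universal, 3 existential.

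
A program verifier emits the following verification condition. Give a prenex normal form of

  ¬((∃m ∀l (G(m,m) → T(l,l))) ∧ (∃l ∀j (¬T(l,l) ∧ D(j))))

∀m ∃l ∀t ∃j (G(m,m) ∧ ¬T(l,l) ∨ T(t,t) ∨ ¬D(j))

First replace A → B with ¬A ∨ B.
  ¬((∃m ∀l (¬G(m,m) ∨ T(l,l))) ∧ (∃l ∀j (¬T(l,l) ∧ D(j))))
Drive negations inward (¬∀x A ≡ ∃x ¬A, ¬∃x A ≡ ∀x ¬A, De Morgan for ∧/∨):
  (∀m ∃l (G(m,m) ∧ ¬T(l,l))) ∨ (∀l ∃j (T(l,l) ∨ ¬D(j)))
Give each quantifier a distinct variable: l↦t.
  (∀m ∃l (G(m,m) ∧ ¬T(l,l))) ∨ (∀t ∃j (T(t,t) ∨ ¬D(j)))
Finally move all quantifiers to the prefix:
  ∀m ∃l ∀t ∃j (G(m,m) ∧ ¬T(l,l) ∨ T(t,t) ∨ ¬D(j))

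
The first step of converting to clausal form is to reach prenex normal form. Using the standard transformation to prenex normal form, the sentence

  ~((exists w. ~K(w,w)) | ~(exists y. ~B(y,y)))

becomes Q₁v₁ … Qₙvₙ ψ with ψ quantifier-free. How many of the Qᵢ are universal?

1

Drive negations inward (¬∀x A ≡ ∃x ¬A, ¬∃x A ≡ ∀x ¬A, De Morgan for ∧/∨):
  (forall w. K(w,w)) & (exists y. ~B(y,y))
Finally move all quantifiers to the prefix:
  forall w. exists y. (K(w,w) & ~B(y,y))
The prefix is forall w exists y: 1 universal, 1 existential.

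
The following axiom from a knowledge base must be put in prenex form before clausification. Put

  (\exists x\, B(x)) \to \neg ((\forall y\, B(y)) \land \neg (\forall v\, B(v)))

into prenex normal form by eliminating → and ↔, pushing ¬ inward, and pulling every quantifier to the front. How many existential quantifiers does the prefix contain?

Eliminate → and ↔ using ¬ and ∨.
  \neg (\exists x\, B(x)) \lor \neg ((\forall y\, B(y)) \land \neg (\forall v\, B(v)))
Push ¬ through the quantifiers and connectives to reach negation normal form:
  (\forall x\, \neg B(x)) \lor (\exists y\, \neg B(y)) \lor (\forall v\, B(v))
All bound variables are already distinct, so no renaming is needed.
Extract every quantifier outward, since the variables are now distinct and don't occur free across branches:
  \forall x\, \exists y\, \forall v\, (\neg B(x) \lor \neg B(y) \lor B(v))
The prefix is \forall x \exists y \forall v: 2 universal, 1 existential.

1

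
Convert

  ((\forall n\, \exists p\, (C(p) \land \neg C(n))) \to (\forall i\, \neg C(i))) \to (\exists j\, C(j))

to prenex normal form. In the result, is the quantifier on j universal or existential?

Eliminate → and ↔ using ¬ and ∨.
  \neg (\neg (\forall n\, \exists p\, (C(p) \land \neg C(n))) \lor (\forall i\, \neg C(i))) \lor (\exists j\, C(j))
Push ¬ through the quantifiers and connectives to reach negation normal form:
  (\forall n\, \exists p\, (C(p) \land \neg C(n))) \land (\exists i\, C(i)) \lor (\exists j\, C(j))
All bound variables are already distinct, so no renaming is needed.
Extract every quantifier outward, since the variables are now distinct and don't occur free across branches:
  \forall n\, \exists p\, \exists i\, \exists j\, (C(p) \land \neg C(n) \land C(i) \lor C(j))
The quantifier \exists j sits under an even number of negations (counting the antecedent side of each →), so it remains existential.

existential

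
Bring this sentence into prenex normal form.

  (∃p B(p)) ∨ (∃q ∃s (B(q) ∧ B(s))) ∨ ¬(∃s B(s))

Drive negations inward (¬∀x A ≡ ∃x ¬A, ¬∃x A ≡ ∀x ¬A, De Morgan for ∧/∨):
  (∃p B(p)) ∨ (∃q ∃s (B(q) ∧ B(s))) ∨ (∀s ¬B(s))
Give each quantifier a distinct variable: s↦z1.
  (∃p B(p)) ∨ (∃q ∃s (B(q) ∧ B(s))) ∨ (∀z1 ¬B(z1))
Extract every quantifier outward, since the variables are now distinct and don't occur free across branches:
  ∃p ∃q ∃s ∀z1 (B(p) ∨ B(q) ∧ B(s) ∨ ¬B(z1))

∃p ∃q ∃s ∀z1 (B(p) ∨ B(q) ∧ B(s) ∨ ¬B(z1))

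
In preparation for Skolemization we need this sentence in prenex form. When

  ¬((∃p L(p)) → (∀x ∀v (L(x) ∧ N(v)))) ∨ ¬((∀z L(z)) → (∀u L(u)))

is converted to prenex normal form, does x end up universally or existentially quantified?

existential

Eliminate → and ↔ using ¬ and ∨.
  ¬(¬(∃p L(p)) ∨ (∀x ∀v (L(x) ∧ N(v)))) ∨ ¬(¬(∀z L(z)) ∨ (∀u L(u)))
Move each ¬ inward, flipping quantifiers it crosses:
  (∃p L(p)) ∧ (∃x ∃v (¬L(x) ∨ ¬N(v))) ∨ (∀z L(z)) ∧ (∃u ¬L(u))
Finally move all quantifiers to the prefix:
  ∃p ∃x ∃v ∀z ∃u (L(p) ∧ (¬L(x) ∨ ¬N(v)) ∨ L(z) ∧ ¬L(u))
The quantifier ∀x sits under an odd number of negations (counting the antecedent side of each →), so it flips to ∃x.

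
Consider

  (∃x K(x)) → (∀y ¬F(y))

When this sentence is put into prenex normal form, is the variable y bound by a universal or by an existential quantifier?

universal

Rewrite implications/biconditionals: A → B as ¬A ∨ B.
  ¬(∃x K(x)) ∨ (∀y ¬F(y))
Push ¬ through the quantifiers and connectives to reach negation normal form:
  (∀x ¬K(x)) ∨ (∀y ¬F(y))
All bound variables are already distinct, so no renaming is needed.
Extract every quantifier outward, since the variables are now distinct and don't occur free across branches:
  ∀x ∀y (¬K(x) ∨ ¬F(y))
The quantifier ∀y sits under an even number of negations (counting the antecedent side of each →), so it remains universal.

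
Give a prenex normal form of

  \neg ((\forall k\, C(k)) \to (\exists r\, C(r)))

\forall k\, \forall r\, (C(k) \land \neg C(r))

First replace A → B with ¬A ∨ B.
  \neg (\neg (\forall k\, C(k)) \lor (\exists r\, C(r)))
Move each ¬ inward, flipping quantifiers it crosses:
  (\forall k\, C(k)) \land (\forall r\, \neg C(r))
All bound variables are already distinct, so no renaming is needed.
Extract every quantifier outward, since the variables are now distinct and don't occur free across branches:
  \forall k\, \forall r\, (C(k) \land \neg C(r))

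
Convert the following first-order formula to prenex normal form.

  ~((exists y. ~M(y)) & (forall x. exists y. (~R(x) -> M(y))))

Eliminate → and ↔ using ¬ and ∨.
  ~((exists y. ~M(y)) & (forall x. exists y. (~~R(x) | M(y))))
Move each ¬ inward, flipping quantifiers it crosses:
  (forall y. M(y)) | (exists x. forall y. (~R(x) & ~M(y)))
Standardize variables apart so no two quantifiers bind the same name: y↦p.
  (forall y. M(y)) | (exists x. forall p. (~R(x) & ~M(p)))
Pull the quantifiers to the front (each side's bound variable is not free in the other side):
  forall y. exists x. forall p. (M(y) | ~R(x) & ~M(p))

forall y. exists x. forall p. (M(y) | ~R(x) & ~M(p))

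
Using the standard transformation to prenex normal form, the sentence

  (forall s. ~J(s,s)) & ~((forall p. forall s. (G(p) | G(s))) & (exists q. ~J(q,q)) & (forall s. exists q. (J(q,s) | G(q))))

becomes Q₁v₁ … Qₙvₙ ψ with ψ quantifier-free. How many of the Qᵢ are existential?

3

Move each ¬ inward, flipping quantifiers it crosses:
  (forall s. ~J(s,s)) & ((exists p. exists s. (~G(p) & ~G(s))) | (forall q. J(q,q)) | (exists s. forall q. (~J(q,s) & ~G(q))))
Rename bound variables to avoid capture: s↦u1, s↦y1, q↦w1.
  (forall s. ~J(s,s)) & ((exists p. exists u1. (~G(p) & ~G(u1))) | (forall q. J(q,q)) | (exists y1. forall w1. (~J(w1,y1) & ~G(w1))))
Finally move all quantifiers to the prefix:
  forall s. exists p. exists u1. forall q. exists y1. forall w1. (~J(s,s) & (~G(p) & ~G(u1) | J(q,q) | ~J(w1,y1) & ~G(w1)))
The prefix is forall s exists p exists u1 forall q exists y1 forall w1: 3 universal, 3 existential.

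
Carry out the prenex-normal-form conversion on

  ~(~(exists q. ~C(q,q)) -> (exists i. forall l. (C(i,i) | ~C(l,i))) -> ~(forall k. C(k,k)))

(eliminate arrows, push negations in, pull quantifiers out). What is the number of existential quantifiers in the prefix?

First replace A → B with ¬A ∨ B.
  ~(~~(exists q. ~C(q,q)) | ~(exists i. forall l. (C(i,i) | ~C(l,i))) | ~(forall k. C(k,k)))
Push ¬ through the quantifiers and connectives to reach negation normal form:
  (forall q. C(q,q)) & (exists i. forall l. (C(i,i) | ~C(l,i))) & (forall k. C(k,k))
All bound variables are already distinct, so no renaming is needed.
Pull the quantifiers to the front (each side's bound variable is not free in the other side):
  forall q. exists i. forall l. forall k. (C(q,q) & (C(i,i) | ~C(l,i)) & C(k,k))
The prefix is forall q exists i forall l forall k: 3 universal, 1 existential.

1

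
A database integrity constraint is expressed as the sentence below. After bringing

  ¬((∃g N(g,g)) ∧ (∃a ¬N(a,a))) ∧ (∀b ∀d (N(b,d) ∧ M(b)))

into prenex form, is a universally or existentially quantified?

universal

Move each ¬ inward, flipping quantifiers it crosses:
  ((∀g ¬N(g,g)) ∨ (∀a N(a,a))) ∧ (∀b ∀d (N(b,d) ∧ M(b)))
All bound variables are already distinct, so no renaming is needed.
Extract every quantifier outward, since the variables are now distinct and don't occur free across branches:
  ∀g ∀a ∀b ∀d ((¬N(g,g) ∨ N(a,a)) ∧ N(b,d) ∧ M(b))
The quantifier ∃a sits under an odd number of negations, so it flips to ∀a.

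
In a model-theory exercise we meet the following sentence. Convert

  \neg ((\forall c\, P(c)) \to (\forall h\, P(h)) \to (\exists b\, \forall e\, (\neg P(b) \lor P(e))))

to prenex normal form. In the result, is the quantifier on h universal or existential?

First replace A → B with ¬A ∨ B.
  \neg (\neg (\forall c\, P(c)) \lor \neg (\forall h\, P(h)) \lor (\exists b\, \forall e\, (\neg P(b) \lor P(e))))
Push ¬ through the quantifiers and connectives to reach negation normal form:
  (\forall c\, P(c)) \land (\forall h\, P(h)) \land (\forall b\, \exists e\, (P(b) \land \neg P(e)))
Pull the quantifiers to the front (each side's bound variable is not free in the other side):
  \forall c\, \forall h\, \forall b\, \exists e\, (P(c) \land P(h) \land P(b) \land \neg P(e))
The quantifier \forall h sits under an even number of negations (counting the antecedent side of each →), so it remains universal.

universal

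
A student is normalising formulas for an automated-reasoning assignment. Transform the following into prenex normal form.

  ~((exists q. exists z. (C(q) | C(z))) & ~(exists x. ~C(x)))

forall q. forall z. exists x. (~C(q) & ~C(z) | ~C(x))

Drive negations inward (¬∀x A ≡ ∃x ¬A, ¬∃x A ≡ ∀x ¬A, De Morgan for ∧/∨):
  (forall q. forall z. (~C(q) & ~C(z))) | (exists x. ~C(x))
All bound variables are already distinct, so no renaming is needed.
Extract every quantifier outward, since the variables are now distinct and don't occur free across branches:
  forall q. forall z. exists x. (~C(q) & ~C(z) | ~C(x))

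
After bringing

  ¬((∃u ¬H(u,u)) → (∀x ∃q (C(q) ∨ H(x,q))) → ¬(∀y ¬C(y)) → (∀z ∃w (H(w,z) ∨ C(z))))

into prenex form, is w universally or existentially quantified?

First replace A → B with ¬A ∨ B.
  ¬(¬(∃u ¬H(u,u)) ∨ ¬(∀x ∃q (C(q) ∨ H(x,q))) ∨ ¬¬(∀y ¬C(y)) ∨ (∀z ∃w (H(w,z) ∨ C(z))))
Push ¬ through the quantifiers and connectives to reach negation normal form:
  (∃u ¬H(u,u)) ∧ (∀x ∃q (C(q) ∨ H(x,q))) ∧ (∃y C(y)) ∧ (∃z ∀w (¬H(w,z) ∧ ¬C(z)))
Extract every quantifier outward, since the variables are now distinct and don't occur free across branches:
  ∃u ∀x ∃q ∃y ∃z ∀w (¬H(u,u) ∧ (C(q) ∨ H(x,q)) ∧ C(y) ∧ ¬H(w,z) ∧ ¬C(z))
The quantifier ∃w sits under an odd number of negations (counting the antecedent side of each →), so it flips to ∀w.

universal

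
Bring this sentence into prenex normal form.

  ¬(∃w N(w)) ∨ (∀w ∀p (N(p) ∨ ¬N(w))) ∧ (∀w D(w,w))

Drive negations inward (¬∀x A ≡ ∃x ¬A, ¬∃x A ≡ ∀x ¬A, De Morgan for ∧/∨):
  (∀w ¬N(w)) ∨ (∀w ∀p (N(p) ∨ ¬N(w))) ∧ (∀w D(w,w))
Give each quantifier a distinct variable: w↦u1, w↦y.
  (∀w ¬N(w)) ∨ (∀u1 ∀p (N(p) ∨ ¬N(u1))) ∧ (∀y D(y,y))
Finally move all quantifiers to the prefix:
  ∀w ∀u1 ∀p ∀y (¬N(w) ∨ (N(p) ∨ ¬N(u1)) ∧ D(y,y))

∀w ∀u1 ∀p ∀y (¬N(w) ∨ (N(p) ∨ ¬N(u1)) ∧ D(y,y))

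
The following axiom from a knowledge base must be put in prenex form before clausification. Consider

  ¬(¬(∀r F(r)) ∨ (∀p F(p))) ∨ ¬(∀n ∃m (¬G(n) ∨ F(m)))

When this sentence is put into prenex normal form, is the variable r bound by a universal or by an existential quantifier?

Move each ¬ inward, flipping quantifiers it crosses:
  (∀r F(r)) ∧ (∃p ¬F(p)) ∨ (∃n ∀m (G(n) ∧ ¬F(m)))
All bound variables are already distinct, so no renaming is needed.
Extract every quantifier outward, since the variables are now distinct and don't occur free across branches:
  ∀r ∃p ∃n ∀m (F(r) ∧ ¬F(p) ∨ G(n) ∧ ¬F(m))
The quantifier ∀r sits under an even number of negations, so it remains universal.

universal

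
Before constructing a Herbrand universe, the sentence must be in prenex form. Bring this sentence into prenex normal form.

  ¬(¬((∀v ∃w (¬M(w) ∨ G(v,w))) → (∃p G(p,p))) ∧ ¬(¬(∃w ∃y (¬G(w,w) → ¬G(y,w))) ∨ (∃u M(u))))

∃v ∀w ∃p ∀q ∀y ∃u (M(w) ∧ ¬G(v,w) ∨ G(p,p) ∨ ¬G(q,q) ∧ G(y,q) ∨ M(u))

Rewrite implications/biconditionals: A → B as ¬A ∨ B.
  ¬(¬(¬(∀v ∃w (¬M(w) ∨ G(v,w))) ∨ (∃p G(p,p))) ∧ ¬(¬(∃w ∃y (¬¬G(w,w) ∨ ¬G(y,w))) ∨ (∃u M(u))))
Push ¬ through the quantifiers and connectives to reach negation normal form:
  (∃v ∀w (M(w) ∧ ¬G(v,w))) ∨ (∃p G(p,p)) ∨ (∀w ∀y (¬G(w,w) ∧ G(y,w))) ∨ (∃u M(u))
Standardize variables apart so no two quantifiers bind the same name: w↦q.
  (∃v ∀w (M(w) ∧ ¬G(v,w))) ∨ (∃p G(p,p)) ∨ (∀q ∀y (¬G(q,q) ∧ G(y,q))) ∨ (∃u M(u))
Pull the quantifiers to the front (each side's bound variable is not free in the other side):
  ∃v ∀w ∃p ∀q ∀y ∃u (M(w) ∧ ¬G(v,w) ∨ G(p,p) ∨ ¬G(q,q) ∧ G(y,q) ∨ M(u))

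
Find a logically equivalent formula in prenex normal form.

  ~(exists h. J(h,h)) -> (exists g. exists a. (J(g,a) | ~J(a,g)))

Eliminate → and ↔ using ¬ and ∨.
  ~~(exists h. J(h,h)) | (exists g. exists a. (J(g,a) | ~J(a,g)))
Push ¬ through the quantifiers and connectives to reach negation normal form:
  (exists h. J(h,h)) | (exists g. exists a. (J(g,a) | ~J(a,g)))
Extract every quantifier outward, since the variables are now distinct and don't occur free across branches:
  exists h. exists g. exists a. (J(h,h) | J(g,a) | ~J(a,g))

exists h. exists g. exists a. (J(h,h) | J(g,a) | ~J(a,g))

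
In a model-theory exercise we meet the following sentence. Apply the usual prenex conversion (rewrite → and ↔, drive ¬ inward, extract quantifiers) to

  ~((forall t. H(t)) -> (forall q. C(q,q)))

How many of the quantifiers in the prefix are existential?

Rewrite implications/biconditionals: A → B as ¬A ∨ B.
  ~(~(forall t. H(t)) | (forall q. C(q,q)))
Drive negations inward (¬∀x A ≡ ∃x ¬A, ¬∃x A ≡ ∀x ¬A, De Morgan for ∧/∨):
  (forall t. H(t)) & (exists q. ~C(q,q))
All bound variables are already distinct, so no renaming is needed.
Finally move all quantifiers to the prefix:
  forall t. exists q. (H(t) & ~C(q,q))
The prefix is forall t exists q: 1 universal, 1 existential.

1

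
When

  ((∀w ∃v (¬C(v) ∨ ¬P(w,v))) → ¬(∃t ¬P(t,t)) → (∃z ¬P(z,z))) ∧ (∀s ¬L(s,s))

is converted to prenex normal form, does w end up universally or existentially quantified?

existential

Rewrite implications/biconditionals: A → B as ¬A ∨ B.
  (¬(∀w ∃v (¬C(v) ∨ ¬P(w,v))) ∨ ¬¬(∃t ¬P(t,t)) ∨ (∃z ¬P(z,z))) ∧ (∀s ¬L(s,s))
Push ¬ through the quantifiers and connectives to reach negation normal form:
  ((∃w ∀v (C(v) ∧ P(w,v))) ∨ (∃t ¬P(t,t)) ∨ (∃z ¬P(z,z))) ∧ (∀s ¬L(s,s))
All bound variables are already distinct, so no renaming is needed.
Extract every quantifier outward, since the variables are now distinct and don't occur free across branches:
  ∃w ∀v ∃t ∃z ∀s ((C(v) ∧ P(w,v) ∨ ¬P(t,t) ∨ ¬P(z,z)) ∧ ¬L(s,s))
The quantifier ∀w sits under an odd number of negations (counting the antecedent side of each →), so it flips to ∃w.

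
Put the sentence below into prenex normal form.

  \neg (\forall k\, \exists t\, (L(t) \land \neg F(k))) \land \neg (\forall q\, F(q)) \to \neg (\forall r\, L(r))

Rewrite implications/biconditionals: A → B as ¬A ∨ B.
  \neg (\neg (\forall k\, \exists t\, (L(t) \land \neg F(k))) \land \neg (\forall q\, F(q))) \lor \neg (\forall r\, L(r))
Move each ¬ inward, flipping quantifiers it crosses:
  (\forall k\, \exists t\, (L(t) \land \neg F(k))) \lor (\forall q\, F(q)) \lor (\exists r\, \neg L(r))
Extract every quantifier outward, since the variables are now distinct and don't occur free across branches:
  \forall k\, \exists t\, \forall q\, \exists r\, (L(t) \land \neg F(k) \lor F(q) \lor \neg L(r))

\forall k\, \exists t\, \forall q\, \exists r\, (L(t) \land \neg F(k) \lor F(q) \lor \neg L(r))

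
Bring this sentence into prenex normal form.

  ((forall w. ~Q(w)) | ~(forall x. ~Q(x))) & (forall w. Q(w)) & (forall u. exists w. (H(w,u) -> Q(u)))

forall w. exists x. forall y. forall u. exists r. ((~Q(w) | Q(x)) & Q(y) & (~H(r,u) | Q(u)))

Eliminate → and ↔ using ¬ and ∨.
  ((forall w. ~Q(w)) | ~(forall x. ~Q(x))) & (forall w. Q(w)) & (forall u. exists w. (~H(w,u) | Q(u)))
Move each ¬ inward, flipping quantifiers it crosses:
  ((forall w. ~Q(w)) | (exists x. Q(x))) & (forall w. Q(w)) & (forall u. exists w. (~H(w,u) | Q(u)))
Give each quantifier a distinct variable: w↦y, w↦r.
  ((forall w. ~Q(w)) | (exists x. Q(x))) & (forall y. Q(y)) & (forall u. exists r. (~H(r,u) | Q(u)))
Extract every quantifier outward, since the variables are now distinct and don't occur free across branches:
  forall w. exists x. forall y. forall u. exists r. ((~Q(w) | Q(x)) & Q(y) & (~H(r,u) | Q(u)))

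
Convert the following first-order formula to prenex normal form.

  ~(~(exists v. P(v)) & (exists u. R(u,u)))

Push ¬ through the quantifiers and connectives to reach negation normal form:
  (exists v. P(v)) | (forall u. ~R(u,u))
Finally move all quantifiers to the prefix:
  exists v. forall u. (P(v) | ~R(u,u))

exists v. forall u. (P(v) | ~R(u,u))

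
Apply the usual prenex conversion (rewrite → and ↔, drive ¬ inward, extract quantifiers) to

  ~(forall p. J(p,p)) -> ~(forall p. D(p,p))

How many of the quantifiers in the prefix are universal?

Rewrite implications/biconditionals: A → B as ¬A ∨ B.
  ~~(forall p. J(p,p)) | ~(forall p. D(p,p))
Drive negations inward (¬∀x A ≡ ∃x ¬A, ¬∃x A ≡ ∀x ¬A, De Morgan for ∧/∨):
  (forall p. J(p,p)) | (exists p. ~D(p,p))
Standardize variables apart so no two quantifiers bind the same name: p↦q.
  (forall p. J(p,p)) | (exists q. ~D(q,q))
Pull the quantifiers to the front (each side's bound variable is not free in the other side):
  forall p. exists q. (J(p,p) | ~D(q,q))
The prefix is forall p exists q: 1 universal, 1 existential.

1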